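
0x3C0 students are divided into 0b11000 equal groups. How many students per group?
Convert 0x3C0 (hexadecimal) → 3×256 + 12×16 = 960 (decimal)
Convert 0b11000 (binary) → 16 + 8 = 24 (decimal)
Compute 960 ÷ 24 = 40
40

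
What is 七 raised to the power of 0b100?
Convert 七 (Chinese numeral) → 7 (decimal)
Convert 0b100 (binary) → 4 (decimal)
Compute 7 ^ 4 = 2401
2401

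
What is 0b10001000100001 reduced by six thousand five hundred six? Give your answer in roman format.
Convert 0b10001000100001 (binary) → 8192 + 512 + 32 + 1 = 8737 (decimal)
Convert six thousand five hundred six (English words) → 6×1000 + 5×100 + 6 = 6506 (decimal)
Compute 8737 - 6506 = 2231
Convert 2231 (decimal) → 2231 = 1000 + 1000 + 100 + 100 + 10 + 10 + 10 + 1 → MMCCXXXI (Roman numeral)
MMCCXXXI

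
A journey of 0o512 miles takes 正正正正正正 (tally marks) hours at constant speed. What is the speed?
Convert 0o512 (octal) → 5×64 + 1×8 + 2 = 330 (decimal)
Convert 正正正正正正 (tally marks) → 5 + 5 + 5 + 5 + 5 + 5 = 30 (decimal)
Compute 330 ÷ 30 = 11
11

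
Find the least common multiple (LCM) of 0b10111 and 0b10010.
Convert 0b10111 (binary) → 16 + 4 + 2 + 1 = 23 (decimal)
Convert 0b10010 (binary) → 16 + 2 = 18 (decimal)
Compute lcm(23, 18) = 414
414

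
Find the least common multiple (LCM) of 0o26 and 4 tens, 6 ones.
Convert 0o26 (octal) → 2×8 + 6 = 22 (decimal)
Convert 4 tens, 6 ones (place-value notation) → 4×10 + 6 = 46 (decimal)
Compute lcm(22, 46) = 506
506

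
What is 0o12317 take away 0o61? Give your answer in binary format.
Convert 0o12317 (octal) → 1×4096 + 2×512 + 3×64 + 1×8 + 7 = 5327 (decimal)
Convert 0o61 (octal) → 6×8 + 1 = 49 (decimal)
Compute 5327 - 49 = 5278
Convert 5278 (decimal) → 5278 = 4096 + 1024 + 128 + 16 + 8 + 4 + 2 → 0b1010010011110 (binary)
0b1010010011110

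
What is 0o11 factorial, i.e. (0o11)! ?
Convert 0o11 (octal) → 1×8 + 1 = 9 (decimal)
Compute 9! = 362880
362880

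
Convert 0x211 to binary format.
Convert 0x211 (hexadecimal) → 2×256 + 1×16 + 1 = 529 (decimal)
Convert 529 (decimal) → 529 = 512 + 16 + 1 → 0b1000010001 (binary)
0b1000010001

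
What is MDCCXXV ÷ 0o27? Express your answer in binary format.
Convert MDCCXXV (Roman numeral) → 1000 + 500 + 100 + 100 + 10 + 10 + 5 = 1725 (decimal)
Convert 0o27 (octal) → 2×8 + 7 = 23 (decimal)
Compute 1725 ÷ 23 = 75
Convert 75 (decimal) → 75 = 64 + 8 + 2 + 1 → 0b1001011 (binary)
0b1001011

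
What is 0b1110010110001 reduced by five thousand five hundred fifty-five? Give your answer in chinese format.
Convert 0b1110010110001 (binary) → 4096 + 2048 + 1024 + 128 + 32 + 16 + 1 = 7345 (decimal)
Convert five thousand five hundred fifty-five (English words) → 5×1000 + 5×100 + 55 = 5555 (decimal)
Compute 7345 - 5555 = 1790
Convert 1790 (decimal) → 1790 = 1×1000 + 7×100 + 9×10 → 一千七百九十 (Chinese numeral)
一千七百九十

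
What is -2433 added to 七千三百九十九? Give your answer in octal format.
Convert 七千三百九十九 (Chinese numeral) → 7×1000 + 3×100 + 9×10 + 9 = 7399 (decimal)
Compute -2433 + 7399 = 4966
Convert 4966 (decimal) → 4966 = 1×4096 + 1×512 + 5×64 + 4×8 + 6 → 0o11546 (octal)
0o11546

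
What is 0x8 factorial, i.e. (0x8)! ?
Convert 0x8 (hexadecimal) → 8 (decimal)
Compute 8! = 40320
40320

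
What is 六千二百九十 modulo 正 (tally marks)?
Convert 六千二百九十 (Chinese numeral) → 6×1000 + 2×100 + 9×10 = 6290 (decimal)
Convert 正 (tally marks) → 5 (decimal)
Compute 6290 mod 5 = 0
0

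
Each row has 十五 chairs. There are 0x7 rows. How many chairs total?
Convert 十五 (Chinese numeral) → 1×10 + 5 = 15 (decimal)
Convert 0x7 (hexadecimal) → 7 (decimal)
Compute 15 × 7 = 105
105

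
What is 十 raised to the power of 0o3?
Convert 十 (Chinese numeral) → 1×10 = 10 (decimal)
Convert 0o3 (octal) → 3 (decimal)
Compute 10 ^ 3 = 1000
1000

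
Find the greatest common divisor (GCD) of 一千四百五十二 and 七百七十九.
Convert 一千四百五十二 (Chinese numeral) → 1×1000 + 4×100 + 5×10 + 2 = 1452 (decimal)
Convert 七百七十九 (Chinese numeral) → 7×100 + 7×10 + 9 = 779 (decimal)
Compute gcd(1452, 779) = 1
1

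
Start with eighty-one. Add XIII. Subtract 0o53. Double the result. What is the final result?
Convert eighty-one (English words) → 81 (decimal)
Start: 81
Convert XIII (Roman numeral) → 10 + 1 + 1 + 1 = 13 (decimal)
81 + 13 = 94
Convert 0o53 (octal) → 5×8 + 3 = 43 (decimal)
94 - 43 = 51
51 × 2 = 102
102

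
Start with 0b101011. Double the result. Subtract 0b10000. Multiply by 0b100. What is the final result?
Convert 0b101011 (binary) → 32 + 8 + 2 + 1 = 43 (decimal)
Start: 43
43 × 2 = 86
Convert 0b10000 (binary) → 16 (decimal)
86 - 16 = 70
Convert 0b100 (binary) → 4 (decimal)
70 × 4 = 280
280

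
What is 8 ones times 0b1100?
Convert 8 ones (place-value notation) → 8 (decimal)
Convert 0b1100 (binary) → 8 + 4 = 12 (decimal)
Compute 8 × 12 = 96
96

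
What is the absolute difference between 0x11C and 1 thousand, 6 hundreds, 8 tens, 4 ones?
Convert 0x11C (hexadecimal) → 1×256 + 1×16 + 12 = 284 (decimal)
Convert 1 thousand, 6 hundreds, 8 tens, 4 ones (place-value notation) → 1×1000 + 6×100 + 8×10 + 4 = 1684 (decimal)
Compute |284 - 1684| = 1400
1400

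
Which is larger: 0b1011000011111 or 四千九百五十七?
Convert 0b1011000011111 (binary) → 4096 + 1024 + 512 + 16 + 8 + 4 + 2 + 1 = 5663 (decimal)
Convert 四千九百五十七 (Chinese numeral) → 4×1000 + 9×100 + 5×10 + 7 = 4957 (decimal)
Compare 5663 vs 4957: larger = 5663
5663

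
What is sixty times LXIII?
Convert sixty (English words) → 60 (decimal)
Convert LXIII (Roman numeral) → 50 + 10 + 1 + 1 + 1 = 63 (decimal)
Compute 60 × 63 = 3780
3780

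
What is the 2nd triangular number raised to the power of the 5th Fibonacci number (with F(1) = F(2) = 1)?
Convert the 2nd triangular number (triangular index) → 2×3/2 = 3 (decimal)
Convert the 5th Fibonacci number (with F(1) = F(2) = 1) (Fibonacci index) → 1, 1, 2, 3, 5 → 5 (decimal)
Compute 3 ^ 5 = 243
243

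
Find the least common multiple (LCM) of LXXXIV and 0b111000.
Convert LXXXIV (Roman numeral) → 50 + 10 + 10 + 10 + 4 = 84 (decimal)
Convert 0b111000 (binary) → 32 + 16 + 8 = 56 (decimal)
Compute lcm(84, 56) = 168
168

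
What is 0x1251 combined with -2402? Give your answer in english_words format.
Convert 0x1251 (hexadecimal) → 1×4096 + 2×256 + 5×16 + 1 = 4689 (decimal)
Compute 4689 + -2402 = 2287
Convert 2287 (decimal) → 2287 = 2×1000 + 2×100 + 87 → two thousand two hundred eighty-seven (English words)
two thousand two hundred eighty-seven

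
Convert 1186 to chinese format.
Convert 1186 (decimal) → 1186 = 1×1000 + 1×100 + 8×10 + 6 → 一千一百八十六 (Chinese numeral)
一千一百八十六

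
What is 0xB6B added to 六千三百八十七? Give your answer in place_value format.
Convert 0xB6B (hexadecimal) → 11×256 + 6×16 + 11 = 2923 (decimal)
Convert 六千三百八十七 (Chinese numeral) → 6×1000 + 3×100 + 8×10 + 7 = 6387 (decimal)
Compute 2923 + 6387 = 9310
Convert 9310 (decimal) → 9310 = 9×1000 + 3×100 + 1×10 → 9 thousands, 3 hundreds, 1 ten (place-value notation)
9 thousands, 3 hundreds, 1 ten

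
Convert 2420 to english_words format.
Convert 2420 (decimal) → 2420 = 2×1000 + 4×100 + 20 → two thousand four hundred twenty (English words)
two thousand four hundred twenty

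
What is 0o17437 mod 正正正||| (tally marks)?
Convert 0o17437 (octal) → 1×4096 + 7×512 + 4×64 + 3×8 + 7 = 7967 (decimal)
Convert 正正正||| (tally marks) → 5 + 5 + 5 + 3 = 18 (decimal)
Compute 7967 mod 18 = 11
11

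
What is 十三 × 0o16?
Convert 十三 (Chinese numeral) → 1×10 + 3 = 13 (decimal)
Convert 0o16 (octal) → 1×8 + 6 = 14 (decimal)
Compute 13 × 14 = 182
182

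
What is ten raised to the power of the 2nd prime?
Convert ten (English words) → 10 (decimal)
Convert the 2nd prime (prime index) → 3 (decimal)
Compute 10 ^ 3 = 1000
1000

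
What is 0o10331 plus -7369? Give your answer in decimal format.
Convert 0o10331 (octal) → 1×4096 + 3×64 + 3×8 + 1 = 4313 (decimal)
Compute 4313 + -7369 = -3056
-3056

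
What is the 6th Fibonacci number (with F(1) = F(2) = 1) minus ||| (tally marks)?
The 6th Fibonacci number (with F(1) = F(2) = 1): 1, 1, 2, 3, 5, 8 → 8
Convert ||| (tally marks) → 3 (decimal)
Compute 8 - 3 = 5
5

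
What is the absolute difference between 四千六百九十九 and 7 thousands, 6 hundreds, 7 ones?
Convert 四千六百九十九 (Chinese numeral) → 4×1000 + 6×100 + 9×10 + 9 = 4699 (decimal)
Convert 7 thousands, 6 hundreds, 7 ones (place-value notation) → 7×1000 + 6×100 + 7 = 7607 (decimal)
Compute |4699 - 7607| = 2908
2908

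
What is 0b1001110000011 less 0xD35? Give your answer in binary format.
Convert 0b1001110000011 (binary) → 4096 + 512 + 256 + 128 + 2 + 1 = 4995 (decimal)
Convert 0xD35 (hexadecimal) → 13×256 + 3×16 + 5 = 3381 (decimal)
Compute 4995 - 3381 = 1614
Convert 1614 (decimal) → 1614 = 1024 + 512 + 64 + 8 + 4 + 2 → 0b11001001110 (binary)
0b11001001110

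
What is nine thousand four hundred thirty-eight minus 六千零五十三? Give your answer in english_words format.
Convert nine thousand four hundred thirty-eight (English words) → 9×1000 + 4×100 + 38 = 9438 (decimal)
Convert 六千零五十三 (Chinese numeral) → 6×1000 + 5×10 + 3 = 6053 (decimal)
Compute 9438 - 6053 = 3385
Convert 3385 (decimal) → 3385 = 3×1000 + 3×100 + 85 → three thousand three hundred eighty-five (English words)
three thousand three hundred eighty-five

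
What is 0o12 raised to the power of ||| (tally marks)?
Convert 0o12 (octal) → 1×8 + 2 = 10 (decimal)
Convert ||| (tally marks) → 3 (decimal)
Compute 10 ^ 3 = 1000
1000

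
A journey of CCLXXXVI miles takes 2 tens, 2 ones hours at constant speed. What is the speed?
Convert CCLXXXVI (Roman numeral) → 100 + 100 + 50 + 10 + 10 + 10 + 5 + 1 = 286 (decimal)
Convert 2 tens, 2 ones (place-value notation) → 2×10 + 2 = 22 (decimal)
Compute 286 ÷ 22 = 13
13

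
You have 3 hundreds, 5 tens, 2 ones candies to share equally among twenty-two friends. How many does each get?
Convert 3 hundreds, 5 tens, 2 ones (place-value notation) → 3×100 + 5×10 + 2 = 352 (decimal)
Convert twenty-two (English words) → 22 (decimal)
Compute 352 ÷ 22 = 16
16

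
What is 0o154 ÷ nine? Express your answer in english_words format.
Convert 0o154 (octal) → 1×64 + 5×8 + 4 = 108 (decimal)
Convert nine (English words) → 9 (decimal)
Compute 108 ÷ 9 = 12
Convert 12 (decimal) → twelve (English words)
twelve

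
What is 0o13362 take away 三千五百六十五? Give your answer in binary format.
Convert 0o13362 (octal) → 1×4096 + 3×512 + 3×64 + 6×8 + 2 = 5874 (decimal)
Convert 三千五百六十五 (Chinese numeral) → 3×1000 + 5×100 + 6×10 + 5 = 3565 (decimal)
Compute 5874 - 3565 = 2309
Convert 2309 (decimal) → 2309 = 2048 + 256 + 4 + 1 → 0b100100000101 (binary)
0b100100000101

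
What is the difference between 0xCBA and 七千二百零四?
Convert 0xCBA (hexadecimal) → 12×256 + 11×16 + 10 = 3258 (decimal)
Convert 七千二百零四 (Chinese numeral) → 7×1000 + 2×100 + 4 = 7204 (decimal)
Difference: |3258 - 7204| = 3946
3946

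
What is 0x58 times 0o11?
Convert 0x58 (hexadecimal) → 5×16 + 8 = 88 (decimal)
Convert 0o11 (octal) → 1×8 + 1 = 9 (decimal)
Compute 88 × 9 = 792
792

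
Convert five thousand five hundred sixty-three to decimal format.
Convert five thousand five hundred sixty-three (English words) → 5×1000 + 5×100 + 63 = 5563 (decimal)
5563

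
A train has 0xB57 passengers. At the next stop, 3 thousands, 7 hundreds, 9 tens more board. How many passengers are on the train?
Convert 0xB57 (hexadecimal) → 11×256 + 5×16 + 7 = 2903 (decimal)
Convert 3 thousands, 7 hundreds, 9 tens (place-value notation) → 3×1000 + 7×100 + 9×10 = 3790 (decimal)
Compute 2903 + 3790 = 6693
6693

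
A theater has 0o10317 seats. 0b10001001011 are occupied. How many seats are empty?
Convert 0o10317 (octal) → 1×4096 + 3×64 + 1×8 + 7 = 4303 (decimal)
Convert 0b10001001011 (binary) → 1024 + 64 + 8 + 2 + 1 = 1099 (decimal)
Compute 4303 - 1099 = 3204
3204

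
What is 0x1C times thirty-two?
Convert 0x1C (hexadecimal) → 1×16 + 12 = 28 (decimal)
Convert thirty-two (English words) → 32 (decimal)
Compute 28 × 32 = 896
896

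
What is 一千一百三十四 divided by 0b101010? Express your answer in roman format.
Convert 一千一百三十四 (Chinese numeral) → 1×1000 + 1×100 + 3×10 + 4 = 1134 (decimal)
Convert 0b101010 (binary) → 32 + 8 + 2 = 42 (decimal)
Compute 1134 ÷ 42 = 27
Convert 27 (decimal) → 27 = 10 + 10 + 5 + 1 + 1 → XXVII (Roman numeral)
XXVII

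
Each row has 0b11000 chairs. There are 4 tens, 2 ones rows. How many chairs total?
Convert 0b11000 (binary) → 16 + 8 = 24 (decimal)
Convert 4 tens, 2 ones (place-value notation) → 4×10 + 2 = 42 (decimal)
Compute 24 × 42 = 1008
1008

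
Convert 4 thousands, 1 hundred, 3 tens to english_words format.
Convert 4 thousands, 1 hundred, 3 tens (place-value notation) → 4×1000 + 1×100 + 3×10 = 4130 (decimal)
Convert 4130 (decimal) → 4130 = 4×1000 + 1×100 + 30 → four thousand one hundred thirty (English words)
four thousand one hundred thirty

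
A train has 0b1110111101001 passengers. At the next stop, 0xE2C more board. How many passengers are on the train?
Convert 0b1110111101001 (binary) → 4096 + 2048 + 1024 + 256 + 128 + 64 + 32 + 8 + 1 = 7657 (decimal)
Convert 0xE2C (hexadecimal) → 14×256 + 2×16 + 12 = 3628 (decimal)
Compute 7657 + 3628 = 11285
11285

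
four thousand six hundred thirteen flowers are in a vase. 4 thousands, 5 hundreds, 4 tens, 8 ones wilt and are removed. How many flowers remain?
Convert four thousand six hundred thirteen (English words) → 4×1000 + 6×100 + 13 = 4613 (decimal)
Convert 4 thousands, 5 hundreds, 4 tens, 8 ones (place-value notation) → 4×1000 + 5×100 + 4×10 + 8 = 4548 (decimal)
Compute 4613 - 4548 = 65
65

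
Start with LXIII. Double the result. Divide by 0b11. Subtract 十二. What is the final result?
Convert LXIII (Roman numeral) → 50 + 10 + 1 + 1 + 1 = 63 (decimal)
Start: 63
63 × 2 = 126
Convert 0b11 (binary) → 2 + 1 = 3 (decimal)
126 ÷ 3 = 42
Convert 十二 (Chinese numeral) → 1×10 + 2 = 12 (decimal)
42 - 12 = 30
30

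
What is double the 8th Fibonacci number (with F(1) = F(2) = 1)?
The 8th Fibonacci number (with F(1) = F(2) = 1): 1, 1, 2, 3, 5, 8, 13, 21 → 21
Compute 21 × 2 = 42
42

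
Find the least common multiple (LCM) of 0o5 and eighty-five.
Convert 0o5 (octal) → 5 (decimal)
Convert eighty-five (English words) → 85 (decimal)
Compute lcm(5, 85) = 85
85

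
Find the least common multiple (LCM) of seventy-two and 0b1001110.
Convert seventy-two (English words) → 72 (decimal)
Convert 0b1001110 (binary) → 64 + 8 + 4 + 2 = 78 (decimal)
Compute lcm(72, 78) = 936
936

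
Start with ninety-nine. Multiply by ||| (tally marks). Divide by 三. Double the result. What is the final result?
Convert ninety-nine (English words) → 99 (decimal)
Start: 99
Convert ||| (tally marks) → 3 (decimal)
99 × 3 = 297
Convert 三 (Chinese numeral) → 3 (decimal)
297 ÷ 3 = 99
99 × 2 = 198
198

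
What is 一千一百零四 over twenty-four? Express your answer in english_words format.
Convert 一千一百零四 (Chinese numeral) → 1×1000 + 1×100 + 4 = 1104 (decimal)
Convert twenty-four (English words) → 24 (decimal)
Compute 1104 ÷ 24 = 46
Convert 46 (decimal) → forty-six (English words)
forty-six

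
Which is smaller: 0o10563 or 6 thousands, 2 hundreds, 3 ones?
Convert 0o10563 (octal) → 1×4096 + 5×64 + 6×8 + 3 = 4467 (decimal)
Convert 6 thousands, 2 hundreds, 3 ones (place-value notation) → 6×1000 + 2×100 + 3 = 6203 (decimal)
Compare 4467 vs 6203: smaller = 4467
4467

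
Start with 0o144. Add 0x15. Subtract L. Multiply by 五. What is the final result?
Convert 0o144 (octal) → 1×64 + 4×8 + 4 = 100 (decimal)
Start: 100
Convert 0x15 (hexadecimal) → 1×16 + 5 = 21 (decimal)
100 + 21 = 121
Convert L (Roman numeral) → 50 (decimal)
121 - 50 = 71
Convert 五 (Chinese numeral) → 5 (decimal)
71 × 5 = 355
355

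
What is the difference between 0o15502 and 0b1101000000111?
Convert 0o15502 (octal) → 1×4096 + 5×512 + 5×64 + 2 = 6978 (decimal)
Convert 0b1101000000111 (binary) → 4096 + 2048 + 512 + 4 + 2 + 1 = 6663 (decimal)
Difference: |6978 - 6663| = 315
315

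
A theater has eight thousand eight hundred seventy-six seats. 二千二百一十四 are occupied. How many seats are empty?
Convert eight thousand eight hundred seventy-six (English words) → 8×1000 + 8×100 + 76 = 8876 (decimal)
Convert 二千二百一十四 (Chinese numeral) → 2×1000 + 2×100 + 1×10 + 4 = 2214 (decimal)
Compute 8876 - 2214 = 6662
6662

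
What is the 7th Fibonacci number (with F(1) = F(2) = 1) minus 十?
The 7th Fibonacci number (with F(1) = F(2) = 1): 1, 1, 2, 3, 5, 8, 13 → 13
Convert 十 (Chinese numeral) → 1×10 = 10 (decimal)
Compute 13 - 10 = 3
3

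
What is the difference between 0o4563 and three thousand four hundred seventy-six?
Convert 0o4563 (octal) → 4×512 + 5×64 + 6×8 + 3 = 2419 (decimal)
Convert three thousand four hundred seventy-six (English words) → 3×1000 + 4×100 + 76 = 3476 (decimal)
Difference: |2419 - 3476| = 1057
1057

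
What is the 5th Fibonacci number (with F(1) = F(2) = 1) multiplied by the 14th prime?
Convert the 5th Fibonacci number (with F(1) = F(2) = 1) (Fibonacci index) → 1, 1, 2, 3, 5 → 5 (decimal)
Convert the 14th prime (prime index) → 43 (decimal)
Compute 5 × 43 = 215
215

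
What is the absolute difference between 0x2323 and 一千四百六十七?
Convert 0x2323 (hexadecimal) → 2×4096 + 3×256 + 2×16 + 3 = 8995 (decimal)
Convert 一千四百六十七 (Chinese numeral) → 1×1000 + 4×100 + 6×10 + 7 = 1467 (decimal)
Compute |8995 - 1467| = 7528
7528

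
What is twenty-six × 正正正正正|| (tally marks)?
Convert twenty-six (English words) → 26 (decimal)
Convert 正正正正正|| (tally marks) → 5 + 5 + 5 + 5 + 5 + 2 = 27 (decimal)
Compute 26 × 27 = 702
702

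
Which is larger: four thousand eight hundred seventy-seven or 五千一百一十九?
Convert four thousand eight hundred seventy-seven (English words) → 4×1000 + 8×100 + 77 = 4877 (decimal)
Convert 五千一百一十九 (Chinese numeral) → 5×1000 + 1×100 + 1×10 + 9 = 5119 (decimal)
Compare 4877 vs 5119: larger = 5119
5119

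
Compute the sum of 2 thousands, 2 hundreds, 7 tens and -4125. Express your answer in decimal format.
Convert 2 thousands, 2 hundreds, 7 tens (place-value notation) → 2×1000 + 2×100 + 7×10 = 2270 (decimal)
Compute 2270 + -4125 = -1855
-1855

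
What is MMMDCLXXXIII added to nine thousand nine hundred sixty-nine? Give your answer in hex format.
Convert MMMDCLXXXIII (Roman numeral) → 1000 + 1000 + 1000 + 500 + 100 + 50 + 10 + 10 + 10 + 1 + 1 + 1 = 3683 (decimal)
Convert nine thousand nine hundred sixty-nine (English words) → 9×1000 + 9×100 + 69 = 9969 (decimal)
Compute 3683 + 9969 = 13652
Convert 13652 (decimal) → 13652 = 3×4096 + 5×256 + 5×16 + 4 → 0x3554 (hexadecimal)
0x3554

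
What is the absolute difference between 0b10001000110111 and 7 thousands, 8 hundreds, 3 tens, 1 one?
Convert 0b10001000110111 (binary) → 8192 + 512 + 32 + 16 + 4 + 2 + 1 = 8759 (decimal)
Convert 7 thousands, 8 hundreds, 3 tens, 1 one (place-value notation) → 7×1000 + 8×100 + 3×10 + 1 = 7831 (decimal)
Compute |8759 - 7831| = 928
928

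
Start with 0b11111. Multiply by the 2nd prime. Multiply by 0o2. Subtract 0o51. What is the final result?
Convert 0b11111 (binary) → 16 + 8 + 4 + 2 + 1 = 31 (decimal)
Start: 31
Convert the 2nd prime (prime index) → 3 (decimal)
31 × 3 = 93
Convert 0o2 (octal) → 2 (decimal)
93 × 2 = 186
Convert 0o51 (octal) → 5×8 + 1 = 41 (decimal)
186 - 41 = 145
145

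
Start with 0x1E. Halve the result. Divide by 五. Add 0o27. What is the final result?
Convert 0x1E (hexadecimal) → 1×16 + 14 = 30 (decimal)
Start: 30
30 ÷ 2 = 15
Convert 五 (Chinese numeral) → 5 (decimal)
15 ÷ 5 = 3
Convert 0o27 (octal) → 2×8 + 7 = 23 (decimal)
3 + 23 = 26
26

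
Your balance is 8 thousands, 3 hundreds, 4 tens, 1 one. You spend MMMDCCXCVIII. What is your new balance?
Convert 8 thousands, 3 hundreds, 4 tens, 1 one (place-value notation) → 8×1000 + 3×100 + 4×10 + 1 = 8341 (decimal)
Convert MMMDCCXCVIII (Roman numeral) → 1000 + 1000 + 1000 + 500 + 100 + 100 + 90 + 5 + 1 + 1 + 1 = 3798 (decimal)
Compute 8341 - 3798 = 4543
4543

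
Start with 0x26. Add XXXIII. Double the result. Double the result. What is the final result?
Convert 0x26 (hexadecimal) → 2×16 + 6 = 38 (decimal)
Start: 38
Convert XXXIII (Roman numeral) → 10 + 10 + 10 + 1 + 1 + 1 = 33 (decimal)
38 + 33 = 71
71 × 2 = 142
142 × 2 = 284
284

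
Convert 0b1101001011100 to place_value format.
Convert 0b1101001011100 (binary) → 4096 + 2048 + 512 + 64 + 16 + 8 + 4 = 6748 (decimal)
Convert 6748 (decimal) → 6748 = 6×1000 + 7×100 + 4×10 + 8 → 6 thousands, 7 hundreds, 4 tens, 8 ones (place-value notation)
6 thousands, 7 hundreds, 4 tens, 8 ones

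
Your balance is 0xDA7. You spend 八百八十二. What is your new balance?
Convert 0xDA7 (hexadecimal) → 13×256 + 10×16 + 7 = 3495 (decimal)
Convert 八百八十二 (Chinese numeral) → 8×100 + 8×10 + 2 = 882 (decimal)
Compute 3495 - 882 = 2613
2613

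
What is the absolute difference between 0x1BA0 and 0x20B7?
Convert 0x1BA0 (hexadecimal) → 1×4096 + 11×256 + 10×16 = 7072 (decimal)
Convert 0x20B7 (hexadecimal) → 2×4096 + 11×16 + 7 = 8375 (decimal)
Compute |7072 - 8375| = 1303
1303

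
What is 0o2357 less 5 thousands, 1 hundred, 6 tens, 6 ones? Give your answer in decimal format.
Convert 0o2357 (octal) → 2×512 + 3×64 + 5×8 + 7 = 1263 (decimal)
Convert 5 thousands, 1 hundred, 6 tens, 6 ones (place-value notation) → 5×1000 + 1×100 + 6×10 + 6 = 5166 (decimal)
Compute 1263 - 5166 = -3903
-3903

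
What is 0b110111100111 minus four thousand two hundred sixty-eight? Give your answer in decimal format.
Convert 0b110111100111 (binary) → 2048 + 1024 + 256 + 128 + 64 + 32 + 4 + 2 + 1 = 3559 (decimal)
Convert four thousand two hundred sixty-eight (English words) → 4×1000 + 2×100 + 68 = 4268 (decimal)
Compute 3559 - 4268 = -709
-709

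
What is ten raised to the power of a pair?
Convert ten (English words) → 10 (decimal)
Convert a pair (colloquial) → 2 (decimal)
Compute 10 ^ 2 = 100
100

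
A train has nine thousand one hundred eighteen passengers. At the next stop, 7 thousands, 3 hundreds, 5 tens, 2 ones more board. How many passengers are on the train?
Convert nine thousand one hundred eighteen (English words) → 9×1000 + 1×100 + 18 = 9118 (decimal)
Convert 7 thousands, 3 hundreds, 5 tens, 2 ones (place-value notation) → 7×1000 + 3×100 + 5×10 + 2 = 7352 (decimal)
Compute 9118 + 7352 = 16470
16470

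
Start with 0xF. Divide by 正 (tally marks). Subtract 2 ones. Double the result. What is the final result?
Convert 0xF (hexadecimal) → 15 (decimal)
Start: 15
Convert 正 (tally marks) → 5 (decimal)
15 ÷ 5 = 3
Convert 2 ones (place-value notation) → 2 (decimal)
3 - 2 = 1
1 × 2 = 2
2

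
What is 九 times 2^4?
Convert 九 (Chinese numeral) → 9 (decimal)
Convert 2^4 (power) → 16 (decimal)
Compute 9 × 16 = 144
144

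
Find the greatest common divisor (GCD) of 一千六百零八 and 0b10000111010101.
Convert 一千六百零八 (Chinese numeral) → 1×1000 + 6×100 + 8 = 1608 (decimal)
Convert 0b10000111010101 (binary) → 8192 + 256 + 128 + 64 + 16 + 4 + 1 = 8661 (decimal)
Compute gcd(1608, 8661) = 3
3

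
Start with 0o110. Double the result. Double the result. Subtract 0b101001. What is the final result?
Convert 0o110 (octal) → 1×64 + 1×8 = 72 (decimal)
Start: 72
72 × 2 = 144
144 × 2 = 288
Convert 0b101001 (binary) → 32 + 8 + 1 = 41 (decimal)
288 - 41 = 247
247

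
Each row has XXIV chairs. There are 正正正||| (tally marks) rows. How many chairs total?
Convert XXIV (Roman numeral) → 10 + 10 + 4 = 24 (decimal)
Convert 正正正||| (tally marks) → 5 + 5 + 5 + 3 = 18 (decimal)
Compute 24 × 18 = 432
432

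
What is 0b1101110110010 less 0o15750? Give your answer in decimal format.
Convert 0b1101110110010 (binary) → 4096 + 2048 + 512 + 256 + 128 + 32 + 16 + 2 = 7090 (decimal)
Convert 0o15750 (octal) → 1×4096 + 5×512 + 7×64 + 5×8 = 7144 (decimal)
Compute 7090 - 7144 = -54
-54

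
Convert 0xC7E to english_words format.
Convert 0xC7E (hexadecimal) → 12×256 + 7×16 + 14 = 3198 (decimal)
Convert 3198 (decimal) → 3198 = 3×1000 + 1×100 + 98 → three thousand one hundred ninety-eight (English words)
three thousand one hundred ninety-eight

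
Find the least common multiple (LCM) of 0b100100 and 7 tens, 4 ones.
Convert 0b100100 (binary) → 32 + 4 = 36 (decimal)
Convert 7 tens, 4 ones (place-value notation) → 7×10 + 4 = 74 (decimal)
Compute lcm(36, 74) = 1332
1332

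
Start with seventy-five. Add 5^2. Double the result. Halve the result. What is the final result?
Convert seventy-five (English words) → 75 (decimal)
Start: 75
Convert 5^2 (power) → 25 (decimal)
75 + 25 = 100
100 × 2 = 200
200 ÷ 2 = 100
100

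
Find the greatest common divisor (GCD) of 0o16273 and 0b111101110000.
Convert 0o16273 (octal) → 1×4096 + 6×512 + 2×64 + 7×8 + 3 = 7355 (decimal)
Convert 0b111101110000 (binary) → 2048 + 1024 + 512 + 256 + 64 + 32 + 16 = 3952 (decimal)
Compute gcd(7355, 3952) = 1
1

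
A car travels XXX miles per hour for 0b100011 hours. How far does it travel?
Convert XXX (Roman numeral) → 10 + 10 + 10 = 30 (decimal)
Convert 0b100011 (binary) → 32 + 2 + 1 = 35 (decimal)
Compute 30 × 35 = 1050
1050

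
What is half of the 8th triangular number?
The 8th triangular number = 8×9/2 = 36
Compute 36 ÷ 2 = 18
18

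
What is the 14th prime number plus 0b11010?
The 14th prime number = 43
Convert 0b11010 (binary) → 16 + 8 + 2 = 26 (decimal)
Compute 43 + 26 = 69
69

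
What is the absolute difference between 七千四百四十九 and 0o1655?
Convert 七千四百四十九 (Chinese numeral) → 7×1000 + 4×100 + 4×10 + 9 = 7449 (decimal)
Convert 0o1655 (octal) → 1×512 + 6×64 + 5×8 + 5 = 941 (decimal)
Compute |7449 - 941| = 6508
6508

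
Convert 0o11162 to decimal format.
Convert 0o11162 (octal) → 1×4096 + 1×512 + 1×64 + 6×8 + 2 = 4722 (decimal)
4722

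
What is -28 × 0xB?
Convert 0xB (hexadecimal) → 11 (decimal)
Compute -28 × 11 = -308
-308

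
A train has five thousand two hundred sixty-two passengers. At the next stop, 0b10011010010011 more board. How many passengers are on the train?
Convert five thousand two hundred sixty-two (English words) → 5×1000 + 2×100 + 62 = 5262 (decimal)
Convert 0b10011010010011 (binary) → 8192 + 1024 + 512 + 128 + 16 + 2 + 1 = 9875 (decimal)
Compute 5262 + 9875 = 15137
15137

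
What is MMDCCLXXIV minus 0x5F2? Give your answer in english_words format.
Convert MMDCCLXXIV (Roman numeral) → 1000 + 1000 + 500 + 100 + 100 + 50 + 10 + 10 + 4 = 2774 (decimal)
Convert 0x5F2 (hexadecimal) → 5×256 + 15×16 + 2 = 1522 (decimal)
Compute 2774 - 1522 = 1252
Convert 1252 (decimal) → 1252 = 1×1000 + 2×100 + 52 → one thousand two hundred fifty-two (English words)
one thousand two hundred fifty-two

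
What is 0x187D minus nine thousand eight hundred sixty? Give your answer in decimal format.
Convert 0x187D (hexadecimal) → 1×4096 + 8×256 + 7×16 + 13 = 6269 (decimal)
Convert nine thousand eight hundred sixty (English words) → 9×1000 + 8×100 + 60 = 9860 (decimal)
Compute 6269 - 9860 = -3591
-3591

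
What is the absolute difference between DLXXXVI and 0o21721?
Convert DLXXXVI (Roman numeral) → 500 + 50 + 10 + 10 + 10 + 5 + 1 = 586 (decimal)
Convert 0o21721 (octal) → 2×4096 + 1×512 + 7×64 + 2×8 + 1 = 9169 (decimal)
Compute |586 - 9169| = 8583
8583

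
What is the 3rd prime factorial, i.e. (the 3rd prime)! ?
Convert the 3rd prime (prime index) → 5 (decimal)
Compute 5! = 120
120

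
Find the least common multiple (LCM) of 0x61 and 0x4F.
Convert 0x61 (hexadecimal) → 6×16 + 1 = 97 (decimal)
Convert 0x4F (hexadecimal) → 4×16 + 15 = 79 (decimal)
Compute lcm(97, 79) = 7663
7663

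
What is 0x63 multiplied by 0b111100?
Convert 0x63 (hexadecimal) → 6×16 + 3 = 99 (decimal)
Convert 0b111100 (binary) → 32 + 16 + 8 + 4 = 60 (decimal)
Compute 99 × 60 = 5940
5940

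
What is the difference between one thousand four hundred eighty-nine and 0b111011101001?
Convert one thousand four hundred eighty-nine (English words) → 1×1000 + 4×100 + 89 = 1489 (decimal)
Convert 0b111011101001 (binary) → 2048 + 1024 + 512 + 128 + 64 + 32 + 8 + 1 = 3817 (decimal)
Difference: |1489 - 3817| = 2328
2328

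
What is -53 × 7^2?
Convert 7^2 (power) → 49 (decimal)
Compute -53 × 49 = -2597
-2597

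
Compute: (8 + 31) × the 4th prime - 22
Convert the 4th prime (prime index) → 7 (decimal)
Expression in decimal: (8 + 31) × 7 - 22
Parentheses first: 8 + 31 = 39
Multiply: 39 × 7 = 273
Subtract: 273 - 22 = 251
251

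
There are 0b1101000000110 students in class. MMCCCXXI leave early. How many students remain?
Convert 0b1101000000110 (binary) → 4096 + 2048 + 512 + 4 + 2 = 6662 (decimal)
Convert MMCCCXXI (Roman numeral) → 1000 + 1000 + 100 + 100 + 100 + 10 + 10 + 1 = 2321 (decimal)
Compute 6662 - 2321 = 4341
4341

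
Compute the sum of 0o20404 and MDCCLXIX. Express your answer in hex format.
Convert 0o20404 (octal) → 2×4096 + 4×64 + 4 = 8452 (decimal)
Convert MDCCLXIX (Roman numeral) → 1000 + 500 + 100 + 100 + 50 + 10 + 9 = 1769 (decimal)
Compute 8452 + 1769 = 10221
Convert 10221 (decimal) → 10221 = 2×4096 + 7×256 + 14×16 + 13 → 0x27ED (hexadecimal)
0x27ED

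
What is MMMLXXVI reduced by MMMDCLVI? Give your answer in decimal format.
Convert MMMLXXVI (Roman numeral) → 1000 + 1000 + 1000 + 50 + 10 + 10 + 5 + 1 = 3076 (decimal)
Convert MMMDCLVI (Roman numeral) → 1000 + 1000 + 1000 + 500 + 100 + 50 + 5 + 1 = 3656 (decimal)
Compute 3076 - 3656 = -580
-580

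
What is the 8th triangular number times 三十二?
Convert the 8th triangular number (triangular index) → 8×9/2 = 36 (decimal)
Convert 三十二 (Chinese numeral) → 3×10 + 2 = 32 (decimal)
Compute 36 × 32 = 1152
1152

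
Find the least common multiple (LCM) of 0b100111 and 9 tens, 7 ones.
Convert 0b100111 (binary) → 32 + 4 + 2 + 1 = 39 (decimal)
Convert 9 tens, 7 ones (place-value notation) → 9×10 + 7 = 97 (decimal)
Compute lcm(39, 97) = 3783
3783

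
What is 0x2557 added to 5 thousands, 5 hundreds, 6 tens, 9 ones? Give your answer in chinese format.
Convert 0x2557 (hexadecimal) → 2×4096 + 5×256 + 5×16 + 7 = 9559 (decimal)
Convert 5 thousands, 5 hundreds, 6 tens, 9 ones (place-value notation) → 5×1000 + 5×100 + 6×10 + 9 = 5569 (decimal)
Compute 9559 + 5569 = 15128
Convert 15128 (decimal) → 15128 = 1×10000 + 5×1000 + 1×100 + 2×10 + 8 → 一万五千一百二十八 (Chinese numeral)
一万五千一百二十八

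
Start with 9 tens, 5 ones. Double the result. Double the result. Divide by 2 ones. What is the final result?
Convert 9 tens, 5 ones (place-value notation) → 9×10 + 5 = 95 (decimal)
Start: 95
95 × 2 = 190
190 × 2 = 380
Convert 2 ones (place-value notation) → 2 (decimal)
380 ÷ 2 = 190
190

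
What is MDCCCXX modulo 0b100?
Convert MDCCCXX (Roman numeral) → 1000 + 500 + 100 + 100 + 100 + 10 + 10 = 1820 (decimal)
Convert 0b100 (binary) → 4 (decimal)
Compute 1820 mod 4 = 0
0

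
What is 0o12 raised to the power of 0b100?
Convert 0o12 (octal) → 1×8 + 2 = 10 (decimal)
Convert 0b100 (binary) → 4 (decimal)
Compute 10 ^ 4 = 10000
10000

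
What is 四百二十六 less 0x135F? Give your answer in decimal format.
Convert 四百二十六 (Chinese numeral) → 4×100 + 2×10 + 6 = 426 (decimal)
Convert 0x135F (hexadecimal) → 1×4096 + 3×256 + 5×16 + 15 = 4959 (decimal)
Compute 426 - 4959 = -4533
-4533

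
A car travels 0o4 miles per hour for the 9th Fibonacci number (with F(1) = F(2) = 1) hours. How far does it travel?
Convert 0o4 (octal) → 4 (decimal)
Convert the 9th Fibonacci number (with F(1) = F(2) = 1) (Fibonacci index) → 1, 1, 2, 3, 5, 8, 13, 21, 34 → 34 (decimal)
Compute 4 × 34 = 136
136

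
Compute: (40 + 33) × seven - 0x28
Convert seven (English words) → 7 (decimal)
Convert 0x28 (hexadecimal) → 2×16 + 8 = 40 (decimal)
Expression in decimal: (40 + 33) × 7 - 40
Parentheses first: 40 + 33 = 73
Multiply: 73 × 7 = 511
Subtract: 511 - 40 = 471
471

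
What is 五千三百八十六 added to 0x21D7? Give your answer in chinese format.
Convert 五千三百八十六 (Chinese numeral) → 5×1000 + 3×100 + 8×10 + 6 = 5386 (decimal)
Convert 0x21D7 (hexadecimal) → 2×4096 + 1×256 + 13×16 + 7 = 8663 (decimal)
Compute 5386 + 8663 = 14049
Convert 14049 (decimal) → 14049 = 1×10000 + 4×1000 + 4×10 + 9 → 一万四千零四十九 (Chinese numeral)
一万四千零四十九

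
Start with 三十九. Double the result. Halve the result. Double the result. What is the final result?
Convert 三十九 (Chinese numeral) → 3×10 + 9 = 39 (decimal)
Start: 39
39 × 2 = 78
78 ÷ 2 = 39
39 × 2 = 78
78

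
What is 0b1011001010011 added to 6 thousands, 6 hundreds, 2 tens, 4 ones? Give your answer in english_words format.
Convert 0b1011001010011 (binary) → 4096 + 1024 + 512 + 64 + 16 + 2 + 1 = 5715 (decimal)
Convert 6 thousands, 6 hundreds, 2 tens, 4 ones (place-value notation) → 6×1000 + 6×100 + 2×10 + 4 = 6624 (decimal)
Compute 5715 + 6624 = 12339
Convert 12339 (decimal) → 12339 = 12×1000 + 3×100 + 39 → twelve thousand three hundred thirty-nine (English words)
twelve thousand three hundred thirty-nine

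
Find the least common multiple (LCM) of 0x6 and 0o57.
Convert 0x6 (hexadecimal) → 6 (decimal)
Convert 0o57 (octal) → 5×8 + 7 = 47 (decimal)
Compute lcm(6, 47) = 282
282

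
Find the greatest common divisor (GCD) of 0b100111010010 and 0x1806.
Convert 0b100111010010 (binary) → 2048 + 256 + 128 + 64 + 16 + 2 = 2514 (decimal)
Convert 0x1806 (hexadecimal) → 1×4096 + 8×256 + 6 = 6150 (decimal)
Compute gcd(2514, 6150) = 6
6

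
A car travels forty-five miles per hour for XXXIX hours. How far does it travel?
Convert forty-five (English words) → 45 (decimal)
Convert XXXIX (Roman numeral) → 10 + 10 + 10 + 9 = 39 (decimal)
Compute 45 × 39 = 1755
1755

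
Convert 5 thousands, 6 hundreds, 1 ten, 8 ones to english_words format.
Convert 5 thousands, 6 hundreds, 1 ten, 8 ones (place-value notation) → 5×1000 + 6×100 + 1×10 + 8 = 5618 (decimal)
Convert 5618 (decimal) → 5618 = 5×1000 + 6×100 + 18 → five thousand six hundred eighteen (English words)
five thousand six hundred eighteen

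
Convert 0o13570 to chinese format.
Convert 0o13570 (octal) → 1×4096 + 3×512 + 5×64 + 7×8 = 6008 (decimal)
Convert 6008 (decimal) → 6008 = 6×1000 + 8 → 六千零八 (Chinese numeral)
六千零八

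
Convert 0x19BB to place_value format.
Convert 0x19BB (hexadecimal) → 1×4096 + 9×256 + 11×16 + 11 = 6587 (decimal)
Convert 6587 (decimal) → 6587 = 6×1000 + 5×100 + 8×10 + 7 → 6 thousands, 5 hundreds, 8 tens, 7 ones (place-value notation)
6 thousands, 5 hundreds, 8 tens, 7 ones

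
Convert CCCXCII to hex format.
Convert CCCXCII (Roman numeral) → 100 + 100 + 100 + 90 + 1 + 1 = 392 (decimal)
Convert 392 (decimal) → 392 = 1×256 + 8×16 + 8 → 0x188 (hexadecimal)
0x188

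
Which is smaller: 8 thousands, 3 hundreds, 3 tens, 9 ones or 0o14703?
Convert 8 thousands, 3 hundreds, 3 tens, 9 ones (place-value notation) → 8×1000 + 3×100 + 3×10 + 9 = 8339 (decimal)
Convert 0o14703 (octal) → 1×4096 + 4×512 + 7×64 + 3 = 6595 (decimal)
Compare 8339 vs 6595: smaller = 6595
6595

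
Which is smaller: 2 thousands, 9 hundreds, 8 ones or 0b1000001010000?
Convert 2 thousands, 9 hundreds, 8 ones (place-value notation) → 2×1000 + 9×100 + 8 = 2908 (decimal)
Convert 0b1000001010000 (binary) → 4096 + 64 + 16 = 4176 (decimal)
Compare 2908 vs 4176: smaller = 2908
2908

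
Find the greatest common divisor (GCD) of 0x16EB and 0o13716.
Convert 0x16EB (hexadecimal) → 1×4096 + 6×256 + 14×16 + 11 = 5867 (decimal)
Convert 0o13716 (octal) → 1×4096 + 3×512 + 7×64 + 1×8 + 6 = 6094 (decimal)
Compute gcd(5867, 6094) = 1
1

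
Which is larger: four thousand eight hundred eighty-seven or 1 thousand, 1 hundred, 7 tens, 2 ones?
Convert four thousand eight hundred eighty-seven (English words) → 4×1000 + 8×100 + 87 = 4887 (decimal)
Convert 1 thousand, 1 hundred, 7 tens, 2 ones (place-value notation) → 1×1000 + 1×100 + 7×10 + 2 = 1172 (decimal)
Compare 4887 vs 1172: larger = 4887
4887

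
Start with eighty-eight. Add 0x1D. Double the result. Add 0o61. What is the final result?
Convert eighty-eight (English words) → 88 (decimal)
Start: 88
Convert 0x1D (hexadecimal) → 1×16 + 13 = 29 (decimal)
88 + 29 = 117
117 × 2 = 234
Convert 0o61 (octal) → 6×8 + 1 = 49 (decimal)
234 + 49 = 283
283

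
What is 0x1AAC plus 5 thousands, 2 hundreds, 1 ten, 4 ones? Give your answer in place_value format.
Convert 0x1AAC (hexadecimal) → 1×4096 + 10×256 + 10×16 + 12 = 6828 (decimal)
Convert 5 thousands, 2 hundreds, 1 ten, 4 ones (place-value notation) → 5×1000 + 2×100 + 1×10 + 4 = 5214 (decimal)
Compute 6828 + 5214 = 12042
Convert 12042 (decimal) → 12042 = 12×1000 + 4×10 + 2 → 12 thousands, 4 tens, 2 ones (place-value notation)
12 thousands, 4 tens, 2 ones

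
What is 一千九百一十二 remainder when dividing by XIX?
Convert 一千九百一十二 (Chinese numeral) → 1×1000 + 9×100 + 1×10 + 2 = 1912 (decimal)
Convert XIX (Roman numeral) → 10 + 9 = 19 (decimal)
Compute 1912 mod 19 = 12
12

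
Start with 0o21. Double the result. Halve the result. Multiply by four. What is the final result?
Convert 0o21 (octal) → 2×8 + 1 = 17 (decimal)
Start: 17
17 × 2 = 34
34 ÷ 2 = 17
Convert four (English words) → 4 (decimal)
17 × 4 = 68
68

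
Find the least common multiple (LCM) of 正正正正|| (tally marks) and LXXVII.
Convert 正正正正|| (tally marks) → 5 + 5 + 5 + 5 + 2 = 22 (decimal)
Convert LXXVII (Roman numeral) → 50 + 10 + 10 + 5 + 1 + 1 = 77 (decimal)
Compute lcm(22, 77) = 154
154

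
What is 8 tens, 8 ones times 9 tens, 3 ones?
Convert 8 tens, 8 ones (place-value notation) → 8×10 + 8 = 88 (decimal)
Convert 9 tens, 3 ones (place-value notation) → 9×10 + 3 = 93 (decimal)
Compute 88 × 93 = 8184
8184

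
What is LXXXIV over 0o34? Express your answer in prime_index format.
Convert LXXXIV (Roman numeral) → 50 + 10 + 10 + 10 + 4 = 84 (decimal)
Convert 0o34 (octal) → 3×8 + 4 = 28 (decimal)
Compute 84 ÷ 28 = 3
Convert 3 (decimal) → the 2nd prime (prime index)
the 2nd prime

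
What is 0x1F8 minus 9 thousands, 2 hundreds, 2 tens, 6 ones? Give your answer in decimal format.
Convert 0x1F8 (hexadecimal) → 1×256 + 15×16 + 8 = 504 (decimal)
Convert 9 thousands, 2 hundreds, 2 tens, 6 ones (place-value notation) → 9×1000 + 2×100 + 2×10 + 6 = 9226 (decimal)
Compute 504 - 9226 = -8722
-8722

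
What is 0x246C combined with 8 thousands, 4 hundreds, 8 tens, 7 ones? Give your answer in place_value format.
Convert 0x246C (hexadecimal) → 2×4096 + 4×256 + 6×16 + 12 = 9324 (decimal)
Convert 8 thousands, 4 hundreds, 8 tens, 7 ones (place-value notation) → 8×1000 + 4×100 + 8×10 + 7 = 8487 (decimal)
Compute 9324 + 8487 = 17811
Convert 17811 (decimal) → 17811 = 17×1000 + 8×100 + 1×10 + 1 → 17 thousands, 8 hundreds, 1 ten, 1 one (place-value notation)
17 thousands, 8 hundreds, 1 ten, 1 one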